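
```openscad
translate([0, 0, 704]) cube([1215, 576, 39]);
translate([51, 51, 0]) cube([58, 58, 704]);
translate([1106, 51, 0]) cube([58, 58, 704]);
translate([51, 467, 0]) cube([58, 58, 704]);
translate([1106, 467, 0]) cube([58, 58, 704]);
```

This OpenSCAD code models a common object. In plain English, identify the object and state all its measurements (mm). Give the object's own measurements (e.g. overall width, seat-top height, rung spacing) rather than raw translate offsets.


A table: top 1215 mm (x) × 576 mm (y), 39 mm thick, upper face at z = 743 mm, on four 58×58 mm square legs, each inset 51 mm from the nearest pair of top edges from z = 0 to the bottom of the top.


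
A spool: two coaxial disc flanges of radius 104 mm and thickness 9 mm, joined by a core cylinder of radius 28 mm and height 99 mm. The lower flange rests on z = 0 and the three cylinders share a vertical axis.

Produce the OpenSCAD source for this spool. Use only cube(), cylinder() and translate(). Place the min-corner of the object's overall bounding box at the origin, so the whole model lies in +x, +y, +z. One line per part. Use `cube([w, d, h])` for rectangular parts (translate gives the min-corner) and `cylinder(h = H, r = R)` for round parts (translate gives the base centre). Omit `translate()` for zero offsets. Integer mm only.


translate([104, 104, 0]) cylinder(h = 9, r = 104);
translate([104, 104, 9]) cylinder(h = 99, r = 28);
translate([104, 104, 108]) cylinder(h = 9, r = 104);


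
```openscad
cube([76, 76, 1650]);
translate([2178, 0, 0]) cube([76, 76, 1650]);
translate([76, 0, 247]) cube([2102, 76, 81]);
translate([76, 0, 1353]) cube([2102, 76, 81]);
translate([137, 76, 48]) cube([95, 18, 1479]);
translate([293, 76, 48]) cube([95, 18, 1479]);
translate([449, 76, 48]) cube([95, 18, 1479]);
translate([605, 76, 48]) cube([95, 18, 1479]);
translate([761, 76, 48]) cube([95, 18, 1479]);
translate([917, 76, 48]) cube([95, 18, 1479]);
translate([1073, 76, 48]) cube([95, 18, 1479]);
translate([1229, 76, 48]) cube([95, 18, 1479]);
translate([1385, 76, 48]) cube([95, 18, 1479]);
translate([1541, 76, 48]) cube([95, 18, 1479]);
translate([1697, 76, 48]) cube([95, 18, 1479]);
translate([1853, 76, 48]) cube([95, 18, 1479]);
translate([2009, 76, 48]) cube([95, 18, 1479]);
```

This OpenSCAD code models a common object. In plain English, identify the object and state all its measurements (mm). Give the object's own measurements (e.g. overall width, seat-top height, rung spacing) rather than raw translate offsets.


A fence section. Two 76×76 mm posts, 1650 mm tall, stand on the floor with a clear span of 2102 mm between their inner faces. Two horizontal rails of 76×81 mm section span the gap between the posts with their undersides at z = 247 mm and z = 1353 mm, flush with the posts' −y face. 13 pickets, each 95 mm wide, 18 mm thick and 1479 mm tall, are fixed to the +y face of the rails with their bottoms at z = 48 mm, spaced across the span with a 61 mm gap after the −x post and between neighbouring pickets, with 74 mm left before the +x post.


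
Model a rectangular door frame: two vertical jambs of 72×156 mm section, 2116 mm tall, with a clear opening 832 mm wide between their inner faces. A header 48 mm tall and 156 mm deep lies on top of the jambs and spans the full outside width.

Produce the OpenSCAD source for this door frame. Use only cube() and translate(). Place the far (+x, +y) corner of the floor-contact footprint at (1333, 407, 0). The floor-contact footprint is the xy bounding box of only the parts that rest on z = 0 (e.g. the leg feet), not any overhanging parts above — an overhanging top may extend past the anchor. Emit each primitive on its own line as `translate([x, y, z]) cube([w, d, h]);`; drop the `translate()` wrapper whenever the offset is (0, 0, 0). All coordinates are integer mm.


translate([357, 251, 0]) cube([72, 156, 2116]);
translate([1261, 251, 0]) cube([72, 156, 2116]);
translate([357, 251, 2116]) cube([976, 156, 48]);


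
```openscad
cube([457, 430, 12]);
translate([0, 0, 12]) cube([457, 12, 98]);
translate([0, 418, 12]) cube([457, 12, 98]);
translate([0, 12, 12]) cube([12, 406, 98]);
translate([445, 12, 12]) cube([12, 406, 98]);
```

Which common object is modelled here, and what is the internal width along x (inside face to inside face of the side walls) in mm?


An open box. The internal width is 433 mm.

A 457×430 base slab with four walls standing on it — an open box. The base is 457 mm wide and the walls are 12 mm thick, so the internal width is 457 − 2 × 12 = 433 mm.


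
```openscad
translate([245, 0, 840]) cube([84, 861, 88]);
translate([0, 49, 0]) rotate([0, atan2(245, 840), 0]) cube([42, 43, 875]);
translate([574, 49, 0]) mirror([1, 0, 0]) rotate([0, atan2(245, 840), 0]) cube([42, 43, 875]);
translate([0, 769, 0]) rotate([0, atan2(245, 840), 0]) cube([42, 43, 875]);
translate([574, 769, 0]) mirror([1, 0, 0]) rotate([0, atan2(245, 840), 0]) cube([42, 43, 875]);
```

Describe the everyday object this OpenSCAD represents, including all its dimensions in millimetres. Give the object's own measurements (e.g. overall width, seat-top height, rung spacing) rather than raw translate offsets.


A sawhorse. A 84×861×88 mm beam (x, y, z) sits on two A-frame leg pairs. Each pair is two raked legs of 42×43 mm section (43 mm along y) splaying symmetrically in x. Each leg rises 840 mm vertically over 245 mm of horizontal reach and is 875 mm long along its own axis. Every leg's outer bottom edge rests on the floor and its outer top edge meets a bottom edge of the beam — the left legs (tilting toward +x) meet the beam's −x bottom edge, the right legs (their mirror images, tilting toward −x) meet its +x bottom edge — so the leg tops tuck under the beam, the beam's underside is 840 mm above the floor, and the feet are 574 mm apart outside-to-outside with the beam centred between them. The two leg pairs are set in 49 mm from either end of the beam.


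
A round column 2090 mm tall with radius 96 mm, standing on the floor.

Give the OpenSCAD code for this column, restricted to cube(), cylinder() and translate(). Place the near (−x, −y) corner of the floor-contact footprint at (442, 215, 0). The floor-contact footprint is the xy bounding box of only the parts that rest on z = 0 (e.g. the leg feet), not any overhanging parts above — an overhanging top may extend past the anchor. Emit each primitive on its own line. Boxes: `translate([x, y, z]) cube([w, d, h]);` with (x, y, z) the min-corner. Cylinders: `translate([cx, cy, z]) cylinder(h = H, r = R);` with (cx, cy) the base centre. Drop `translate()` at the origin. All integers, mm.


translate([538, 311, 0]) cylinder(h = 2090, r = 96);


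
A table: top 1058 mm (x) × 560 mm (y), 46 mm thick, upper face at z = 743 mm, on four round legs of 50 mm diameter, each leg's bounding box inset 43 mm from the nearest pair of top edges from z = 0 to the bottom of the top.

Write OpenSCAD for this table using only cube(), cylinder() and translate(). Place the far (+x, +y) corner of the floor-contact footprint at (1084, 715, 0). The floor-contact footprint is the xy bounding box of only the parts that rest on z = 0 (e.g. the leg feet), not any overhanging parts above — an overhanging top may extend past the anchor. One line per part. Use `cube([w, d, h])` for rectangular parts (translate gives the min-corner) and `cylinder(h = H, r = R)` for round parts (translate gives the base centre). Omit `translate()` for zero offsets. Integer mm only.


translate([69, 198, 697]) cube([1058, 560, 46]);
translate([137, 266, 0]) cylinder(h = 697, r = 25);
translate([1059, 266, 0]) cylinder(h = 697, r = 25);
translate([137, 690, 0]) cylinder(h = 697, r = 25);
translate([1059, 690, 0]) cylinder(h = 697, r = 25);


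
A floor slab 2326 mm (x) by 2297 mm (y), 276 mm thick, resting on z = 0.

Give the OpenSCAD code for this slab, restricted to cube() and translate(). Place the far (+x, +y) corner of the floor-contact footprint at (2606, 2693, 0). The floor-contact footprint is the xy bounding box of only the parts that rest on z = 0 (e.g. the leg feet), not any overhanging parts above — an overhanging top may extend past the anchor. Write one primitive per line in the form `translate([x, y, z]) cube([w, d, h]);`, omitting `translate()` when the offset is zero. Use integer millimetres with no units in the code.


translate([280, 396, 0]) cube([2326, 2297, 276]);


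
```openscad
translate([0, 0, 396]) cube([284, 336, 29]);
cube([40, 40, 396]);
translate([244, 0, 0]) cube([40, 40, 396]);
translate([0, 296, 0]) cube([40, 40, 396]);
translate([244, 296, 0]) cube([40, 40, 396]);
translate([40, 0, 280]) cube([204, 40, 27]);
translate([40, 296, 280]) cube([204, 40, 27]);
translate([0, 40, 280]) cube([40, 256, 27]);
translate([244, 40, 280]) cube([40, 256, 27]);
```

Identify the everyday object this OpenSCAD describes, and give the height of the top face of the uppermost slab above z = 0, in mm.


A stool. The seat height is 425 mm.

A 284×336×29 slab at z = 396 on four corner posts — a stool. The seat top is 396 + 29 = 425 mm.


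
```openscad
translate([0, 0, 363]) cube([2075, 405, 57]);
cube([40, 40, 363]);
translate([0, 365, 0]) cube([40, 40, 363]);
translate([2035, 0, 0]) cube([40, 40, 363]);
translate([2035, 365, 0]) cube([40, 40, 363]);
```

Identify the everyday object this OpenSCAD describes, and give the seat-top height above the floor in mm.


A bench. The seat-top height is 420 mm.

A long slab on four corner posts — a bench. The slab sits at z = 363 with thickness 57, so the top is 363 + 57 = 420 mm.


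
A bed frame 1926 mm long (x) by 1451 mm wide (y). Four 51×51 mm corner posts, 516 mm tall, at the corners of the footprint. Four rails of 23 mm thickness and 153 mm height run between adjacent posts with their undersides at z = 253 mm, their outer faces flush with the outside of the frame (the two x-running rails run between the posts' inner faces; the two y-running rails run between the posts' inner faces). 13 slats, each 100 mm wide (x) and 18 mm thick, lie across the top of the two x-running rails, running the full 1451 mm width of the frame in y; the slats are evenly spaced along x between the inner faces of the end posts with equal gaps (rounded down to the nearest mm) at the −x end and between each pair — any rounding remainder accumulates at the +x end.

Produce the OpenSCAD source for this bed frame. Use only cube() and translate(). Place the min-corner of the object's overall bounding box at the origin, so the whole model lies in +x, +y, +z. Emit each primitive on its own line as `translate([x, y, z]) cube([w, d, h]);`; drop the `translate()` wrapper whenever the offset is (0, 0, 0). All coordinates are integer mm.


cube([51, 51, 516]);
translate([0, 1400, 0]) cube([51, 51, 516]);
translate([1875, 0, 0]) cube([51, 51, 516]);
translate([1875, 1400, 0]) cube([51, 51, 516]);
translate([51, 0, 253]) cube([1824, 23, 153]);
translate([51, 1428, 253]) cube([1824, 23, 153]);
translate([0, 51, 253]) cube([23, 1349, 153]);
translate([1903, 51, 253]) cube([23, 1349, 153]);
translate([88, 0, 406]) cube([100, 1451, 18]);
translate([225, 0, 406]) cube([100, 1451, 18]);
translate([362, 0, 406]) cube([100, 1451, 18]);
translate([499, 0, 406]) cube([100, 1451, 18]);
translate([636, 0, 406]) cube([100, 1451, 18]);
translate([773, 0, 406]) cube([100, 1451, 18]);
translate([910, 0, 406]) cube([100, 1451, 18]);
translate([1047, 0, 406]) cube([100, 1451, 18]);
translate([1184, 0, 406]) cube([100, 1451, 18]);
translate([1321, 0, 406]) cube([100, 1451, 18]);
translate([1458, 0, 406]) cube([100, 1451, 18]);
translate([1595, 0, 406]) cube([100, 1451, 18]);
translate([1732, 0, 406]) cube([100, 1451, 18]);


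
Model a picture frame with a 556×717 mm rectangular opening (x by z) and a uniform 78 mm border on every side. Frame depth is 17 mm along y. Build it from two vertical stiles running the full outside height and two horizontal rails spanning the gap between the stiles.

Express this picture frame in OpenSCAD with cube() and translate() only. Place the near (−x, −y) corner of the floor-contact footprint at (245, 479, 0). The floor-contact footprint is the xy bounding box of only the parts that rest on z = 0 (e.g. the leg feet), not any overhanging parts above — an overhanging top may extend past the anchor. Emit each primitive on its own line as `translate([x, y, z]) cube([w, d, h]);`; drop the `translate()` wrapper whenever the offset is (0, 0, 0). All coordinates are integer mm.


translate([245, 479, 0]) cube([78, 17, 873]);
translate([879, 479, 0]) cube([78, 17, 873]);
translate([323, 479, 0]) cube([556, 17, 78]);
translate([323, 479, 795]) cube([556, 17, 78]);


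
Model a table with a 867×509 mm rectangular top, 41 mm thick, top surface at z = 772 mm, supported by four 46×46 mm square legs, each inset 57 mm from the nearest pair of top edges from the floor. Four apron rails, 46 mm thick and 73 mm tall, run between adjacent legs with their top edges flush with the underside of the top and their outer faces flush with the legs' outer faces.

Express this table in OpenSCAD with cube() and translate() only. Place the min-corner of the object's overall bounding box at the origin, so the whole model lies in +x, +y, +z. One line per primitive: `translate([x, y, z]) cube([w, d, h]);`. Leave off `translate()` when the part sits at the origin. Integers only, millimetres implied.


translate([0, 0, 731]) cube([867, 509, 41]);
translate([57, 57, 0]) cube([46, 46, 731]);
translate([764, 57, 0]) cube([46, 46, 731]);
translate([57, 406, 0]) cube([46, 46, 731]);
translate([764, 406, 0]) cube([46, 46, 731]);
translate([103, 57, 658]) cube([661, 46, 73]);
translate([103, 406, 658]) cube([661, 46, 73]);
translate([57, 103, 658]) cube([46, 303, 73]);
translate([764, 103, 658]) cube([46, 303, 73]);


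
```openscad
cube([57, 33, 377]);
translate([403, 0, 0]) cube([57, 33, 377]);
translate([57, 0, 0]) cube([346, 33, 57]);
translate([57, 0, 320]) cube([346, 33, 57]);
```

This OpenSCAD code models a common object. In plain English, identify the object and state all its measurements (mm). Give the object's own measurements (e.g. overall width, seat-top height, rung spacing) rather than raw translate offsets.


A rectangular picture frame lying in the x–z plane (depth along y). The opening is 346 mm wide (x) by 263 mm tall (z), surrounded by a border 57 mm wide on all four sides. The frame is 33 mm deep and is made of two full-height vertical stiles with two horizontal rails fitted between them.


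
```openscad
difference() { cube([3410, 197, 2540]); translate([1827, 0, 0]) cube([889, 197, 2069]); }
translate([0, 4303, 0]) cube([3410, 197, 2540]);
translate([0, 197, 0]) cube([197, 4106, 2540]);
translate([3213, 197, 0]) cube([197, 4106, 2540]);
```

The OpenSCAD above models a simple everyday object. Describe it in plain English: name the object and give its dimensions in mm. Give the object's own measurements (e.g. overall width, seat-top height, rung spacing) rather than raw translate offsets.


A single room: four walls, each 2540 mm tall and 197 mm thick, enclosing an outside footprint 3410×4500 mm (x × y), no floor or roof. The front and back walls (−y and +y sides) run the full x-width; the side walls fit between their inner faces. A door opening 889 mm wide and 2069 mm tall is cut through the front wall from the floor up, its −x edge 1827 mm from the wall's −x end.


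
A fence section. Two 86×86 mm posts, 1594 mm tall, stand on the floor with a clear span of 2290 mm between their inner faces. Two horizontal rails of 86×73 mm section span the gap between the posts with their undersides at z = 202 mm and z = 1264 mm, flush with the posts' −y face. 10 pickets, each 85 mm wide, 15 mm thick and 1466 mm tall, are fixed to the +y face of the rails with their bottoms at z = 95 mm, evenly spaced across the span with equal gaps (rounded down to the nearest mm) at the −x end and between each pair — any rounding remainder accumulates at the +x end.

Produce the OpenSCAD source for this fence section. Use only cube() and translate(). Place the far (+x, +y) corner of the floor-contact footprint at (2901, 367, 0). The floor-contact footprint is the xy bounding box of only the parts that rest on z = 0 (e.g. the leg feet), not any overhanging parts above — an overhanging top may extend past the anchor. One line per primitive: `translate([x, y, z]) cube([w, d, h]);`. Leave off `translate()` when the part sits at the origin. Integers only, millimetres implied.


translate([439, 281, 0]) cube([86, 86, 1594]);
translate([2815, 281, 0]) cube([86, 86, 1594]);
translate([525, 281, 202]) cube([2290, 86, 73]);
translate([525, 281, 1264]) cube([2290, 86, 73]);
translate([655, 367, 95]) cube([85, 15, 1466]);
translate([870, 367, 95]) cube([85, 15, 1466]);
translate([1085, 367, 95]) cube([85, 15, 1466]);
translate([1300, 367, 95]) cube([85, 15, 1466]);
translate([1515, 367, 95]) cube([85, 15, 1466]);
translate([1730, 367, 95]) cube([85, 15, 1466]);
translate([1945, 367, 95]) cube([85, 15, 1466]);
translate([2160, 367, 95]) cube([85, 15, 1466]);
translate([2375, 367, 95]) cube([85, 15, 1466]);
translate([2590, 367, 95]) cube([85, 15, 1466]);


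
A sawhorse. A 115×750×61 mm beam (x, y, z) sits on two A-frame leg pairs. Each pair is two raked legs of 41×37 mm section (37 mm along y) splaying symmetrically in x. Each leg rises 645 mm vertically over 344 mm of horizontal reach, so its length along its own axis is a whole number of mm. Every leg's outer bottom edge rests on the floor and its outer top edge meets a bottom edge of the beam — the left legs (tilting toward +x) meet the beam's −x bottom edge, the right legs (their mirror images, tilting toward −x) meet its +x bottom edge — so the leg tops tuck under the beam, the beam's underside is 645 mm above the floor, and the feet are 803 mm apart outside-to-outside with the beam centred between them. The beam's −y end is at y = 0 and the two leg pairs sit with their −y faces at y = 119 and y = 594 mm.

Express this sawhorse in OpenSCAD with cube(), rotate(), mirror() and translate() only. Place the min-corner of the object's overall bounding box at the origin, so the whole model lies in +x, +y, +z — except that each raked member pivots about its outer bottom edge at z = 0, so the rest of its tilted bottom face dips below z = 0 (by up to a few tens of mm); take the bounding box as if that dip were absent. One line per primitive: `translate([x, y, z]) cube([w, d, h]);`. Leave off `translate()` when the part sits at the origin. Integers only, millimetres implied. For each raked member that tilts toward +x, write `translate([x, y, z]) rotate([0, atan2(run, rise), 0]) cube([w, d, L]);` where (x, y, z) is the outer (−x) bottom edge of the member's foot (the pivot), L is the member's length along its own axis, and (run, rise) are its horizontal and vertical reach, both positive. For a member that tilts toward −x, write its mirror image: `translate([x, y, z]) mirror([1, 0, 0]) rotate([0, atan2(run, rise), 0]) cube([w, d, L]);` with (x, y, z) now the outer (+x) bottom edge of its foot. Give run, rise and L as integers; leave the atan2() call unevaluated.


translate([344, 0, 645]) cube([115, 750, 61]);
translate([0, 119, 0]) rotate([0, atan2(344, 645), 0]) cube([41, 37, 731]);
translate([803, 119, 0]) mirror([1, 0, 0]) rotate([0, atan2(344, 645), 0]) cube([41, 37, 731]);
translate([0, 594, 0]) rotate([0, atan2(344, 645), 0]) cube([41, 37, 731]);
translate([803, 594, 0]) mirror([1, 0, 0]) rotate([0, atan2(344, 645), 0]) cube([41, 37, 731]);


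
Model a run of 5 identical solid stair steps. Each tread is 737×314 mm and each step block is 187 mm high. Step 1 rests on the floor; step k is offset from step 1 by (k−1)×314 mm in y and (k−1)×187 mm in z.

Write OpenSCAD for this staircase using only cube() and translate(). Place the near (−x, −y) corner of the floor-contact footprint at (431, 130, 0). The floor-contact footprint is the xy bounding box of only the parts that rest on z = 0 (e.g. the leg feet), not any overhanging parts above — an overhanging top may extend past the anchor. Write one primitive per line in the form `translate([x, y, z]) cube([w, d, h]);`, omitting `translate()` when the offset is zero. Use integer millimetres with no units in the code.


translate([431, 130, 0]) cube([737, 314, 187]);
translate([431, 444, 187]) cube([737, 314, 187]);
translate([431, 758, 374]) cube([737, 314, 187]);
translate([431, 1072, 561]) cube([737, 314, 187]);
translate([431, 1386, 748]) cube([737, 314, 187]);


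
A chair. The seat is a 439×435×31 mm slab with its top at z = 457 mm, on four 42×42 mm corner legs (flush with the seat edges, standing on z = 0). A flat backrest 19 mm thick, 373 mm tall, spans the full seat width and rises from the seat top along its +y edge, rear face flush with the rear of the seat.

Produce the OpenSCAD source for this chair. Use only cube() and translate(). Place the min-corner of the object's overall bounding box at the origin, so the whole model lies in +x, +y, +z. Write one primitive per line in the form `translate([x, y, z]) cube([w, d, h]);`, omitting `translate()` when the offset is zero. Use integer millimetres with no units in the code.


translate([0, 0, 426]) cube([439, 435, 31]);
cube([42, 42, 426]);
translate([397, 0, 0]) cube([42, 42, 426]);
translate([0, 393, 0]) cube([42, 42, 426]);
translate([397, 393, 0]) cube([42, 42, 426]);
translate([0, 416, 457]) cube([439, 19, 373]);


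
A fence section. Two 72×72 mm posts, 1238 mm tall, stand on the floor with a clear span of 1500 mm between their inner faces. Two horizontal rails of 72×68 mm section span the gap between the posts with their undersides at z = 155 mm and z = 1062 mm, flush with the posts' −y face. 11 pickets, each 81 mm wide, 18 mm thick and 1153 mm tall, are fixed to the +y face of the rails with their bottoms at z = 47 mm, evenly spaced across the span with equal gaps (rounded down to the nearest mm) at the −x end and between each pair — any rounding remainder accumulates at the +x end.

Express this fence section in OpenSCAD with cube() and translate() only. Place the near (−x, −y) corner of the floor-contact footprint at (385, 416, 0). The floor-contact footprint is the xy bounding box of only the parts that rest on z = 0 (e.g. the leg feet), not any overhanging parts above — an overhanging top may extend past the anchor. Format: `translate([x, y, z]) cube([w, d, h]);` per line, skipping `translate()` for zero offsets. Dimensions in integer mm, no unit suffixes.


translate([385, 416, 0]) cube([72, 72, 1238]);
translate([1957, 416, 0]) cube([72, 72, 1238]);
translate([457, 416, 155]) cube([1500, 72, 68]);
translate([457, 416, 1062]) cube([1500, 72, 68]);
translate([507, 488, 47]) cube([81, 18, 1153]);
translate([638, 488, 47]) cube([81, 18, 1153]);
translate([769, 488, 47]) cube([81, 18, 1153]);
translate([900, 488, 47]) cube([81, 18, 1153]);
translate([1031, 488, 47]) cube([81, 18, 1153]);
translate([1162, 488, 47]) cube([81, 18, 1153]);
translate([1293, 488, 47]) cube([81, 18, 1153]);
translate([1424, 488, 47]) cube([81, 18, 1153]);
translate([1555, 488, 47]) cube([81, 18, 1153]);
translate([1686, 488, 47]) cube([81, 18, 1153]);
translate([1817, 488, 47]) cube([81, 18, 1153]);


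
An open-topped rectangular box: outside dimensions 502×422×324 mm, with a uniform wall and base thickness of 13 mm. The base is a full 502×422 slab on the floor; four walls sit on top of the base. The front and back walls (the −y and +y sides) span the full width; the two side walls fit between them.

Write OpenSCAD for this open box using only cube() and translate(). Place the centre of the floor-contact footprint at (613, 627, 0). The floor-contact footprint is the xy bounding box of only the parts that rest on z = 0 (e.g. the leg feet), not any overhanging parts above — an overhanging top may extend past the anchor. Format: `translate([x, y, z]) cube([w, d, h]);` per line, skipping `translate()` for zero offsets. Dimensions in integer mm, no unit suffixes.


translate([362, 416, 0]) cube([502, 422, 13]);
translate([362, 416, 13]) cube([502, 13, 311]);
translate([362, 825, 13]) cube([502, 13, 311]);
translate([362, 429, 13]) cube([13, 396, 311]);
translate([851, 429, 13]) cube([13, 396, 311]);


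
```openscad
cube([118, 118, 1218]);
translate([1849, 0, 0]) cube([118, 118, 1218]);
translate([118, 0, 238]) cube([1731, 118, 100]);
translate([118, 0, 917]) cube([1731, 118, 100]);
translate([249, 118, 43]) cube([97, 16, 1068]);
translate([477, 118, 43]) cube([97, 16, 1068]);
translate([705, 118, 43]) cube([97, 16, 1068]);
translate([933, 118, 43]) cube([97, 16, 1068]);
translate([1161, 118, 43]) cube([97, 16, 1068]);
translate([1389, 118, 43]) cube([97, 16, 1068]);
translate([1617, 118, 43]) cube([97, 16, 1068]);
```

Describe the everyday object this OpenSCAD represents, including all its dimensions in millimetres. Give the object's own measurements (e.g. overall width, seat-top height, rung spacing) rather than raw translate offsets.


A fence section. Two 118×118 mm posts, 1218 mm tall, stand on the floor with a clear span of 1731 mm between their inner faces. Two horizontal rails of 118×100 mm section span the gap between the posts with their undersides at z = 238 mm and z = 917 mm, flush with the posts' −y face. 7 pickets, each 97 mm wide, 16 mm thick and 1068 mm tall, are fixed to the +y face of the rails with their bottoms at z = 43 mm, spaced across the span with a 131 mm gap after the −x post and between neighbouring pickets, with 135 mm left before the +x post.


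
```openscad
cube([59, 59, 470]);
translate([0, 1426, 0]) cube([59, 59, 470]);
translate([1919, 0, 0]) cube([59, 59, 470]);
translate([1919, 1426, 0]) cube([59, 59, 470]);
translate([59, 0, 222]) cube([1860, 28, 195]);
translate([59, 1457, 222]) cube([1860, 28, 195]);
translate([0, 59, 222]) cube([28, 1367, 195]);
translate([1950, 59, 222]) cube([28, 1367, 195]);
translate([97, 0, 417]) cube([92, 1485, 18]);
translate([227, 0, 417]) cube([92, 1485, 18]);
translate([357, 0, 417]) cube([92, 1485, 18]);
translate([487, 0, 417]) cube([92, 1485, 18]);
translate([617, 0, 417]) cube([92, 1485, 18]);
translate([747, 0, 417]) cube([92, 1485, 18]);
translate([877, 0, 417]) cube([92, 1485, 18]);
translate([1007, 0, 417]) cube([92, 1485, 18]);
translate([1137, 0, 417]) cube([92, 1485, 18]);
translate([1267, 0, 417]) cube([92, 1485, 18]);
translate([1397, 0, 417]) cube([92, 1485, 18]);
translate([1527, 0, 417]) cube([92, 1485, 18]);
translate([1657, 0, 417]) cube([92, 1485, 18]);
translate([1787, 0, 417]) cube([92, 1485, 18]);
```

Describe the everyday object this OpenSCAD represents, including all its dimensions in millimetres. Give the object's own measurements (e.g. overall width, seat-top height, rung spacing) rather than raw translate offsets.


A bed frame 1978 mm long (x) by 1485 mm wide (y). Four 59×59 mm corner posts, 470 mm tall, at the corners of the footprint. Four rails of 28 mm thickness and 195 mm height run between adjacent posts with their undersides at z = 222 mm, their outer faces flush with the outside of the frame (the two x-running rails run between the posts' inner faces; the two y-running rails run between the posts' inner faces). 14 slats, each 92 mm wide (x) and 18 mm thick, lie across the top of the two x-running rails, running the full 1485 mm width of the frame in y; along x they sit between the end posts with a 38 mm gap after the −x posts and between neighbouring slats, leaving 40 mm before the +x posts.


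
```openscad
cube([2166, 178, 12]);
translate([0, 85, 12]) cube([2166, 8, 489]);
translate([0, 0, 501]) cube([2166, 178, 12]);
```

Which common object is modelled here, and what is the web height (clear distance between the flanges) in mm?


An I-beam. The web height is 489 mm.

Two wide flanges with a thin centred web — an I-beam. Overall 513 mm minus two 12 mm flanges gives a web of 513 − 2·12 = 489 mm.


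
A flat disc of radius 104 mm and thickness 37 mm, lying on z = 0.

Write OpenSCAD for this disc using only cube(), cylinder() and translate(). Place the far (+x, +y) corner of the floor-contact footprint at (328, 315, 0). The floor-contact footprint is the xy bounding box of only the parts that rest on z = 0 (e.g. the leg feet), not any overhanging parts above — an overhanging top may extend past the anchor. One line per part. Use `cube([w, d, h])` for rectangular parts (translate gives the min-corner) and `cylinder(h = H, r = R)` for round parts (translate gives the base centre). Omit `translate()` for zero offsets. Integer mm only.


translate([224, 211, 0]) cylinder(h = 37, r = 104);


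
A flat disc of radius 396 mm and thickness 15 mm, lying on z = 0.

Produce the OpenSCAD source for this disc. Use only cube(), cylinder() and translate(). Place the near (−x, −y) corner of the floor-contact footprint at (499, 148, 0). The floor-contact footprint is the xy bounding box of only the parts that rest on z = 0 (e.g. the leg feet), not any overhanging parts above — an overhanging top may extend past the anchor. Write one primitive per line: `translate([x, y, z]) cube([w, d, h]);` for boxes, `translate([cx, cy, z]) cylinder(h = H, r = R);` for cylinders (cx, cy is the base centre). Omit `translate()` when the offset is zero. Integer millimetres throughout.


translate([895, 544, 0]) cylinder(h = 15, r = 396);


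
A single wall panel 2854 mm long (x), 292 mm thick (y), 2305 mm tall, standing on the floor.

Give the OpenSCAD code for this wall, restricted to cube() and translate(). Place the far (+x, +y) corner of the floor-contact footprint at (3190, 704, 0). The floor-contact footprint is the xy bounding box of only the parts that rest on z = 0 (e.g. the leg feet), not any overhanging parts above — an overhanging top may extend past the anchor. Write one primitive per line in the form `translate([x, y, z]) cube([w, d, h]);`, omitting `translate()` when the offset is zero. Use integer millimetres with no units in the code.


translate([336, 412, 0]) cube([2854, 292, 2305]);


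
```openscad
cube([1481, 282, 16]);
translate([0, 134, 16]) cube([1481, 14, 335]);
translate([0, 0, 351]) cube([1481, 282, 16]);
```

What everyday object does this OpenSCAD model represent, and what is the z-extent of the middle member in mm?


An I-beam. The web height is 335 mm.

Two wide flanges with a thin centred web — an I-beam. Overall 367 mm minus two 16 mm flanges gives a web of 367 − 2·16 = 335 mm.


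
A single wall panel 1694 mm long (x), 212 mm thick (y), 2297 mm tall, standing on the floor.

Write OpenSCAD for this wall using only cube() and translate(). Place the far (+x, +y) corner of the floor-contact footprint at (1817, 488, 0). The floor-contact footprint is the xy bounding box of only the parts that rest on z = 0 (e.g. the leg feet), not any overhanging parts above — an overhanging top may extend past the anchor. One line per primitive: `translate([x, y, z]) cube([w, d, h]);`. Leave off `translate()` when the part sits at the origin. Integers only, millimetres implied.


translate([123, 276, 0]) cube([1694, 212, 2297]);


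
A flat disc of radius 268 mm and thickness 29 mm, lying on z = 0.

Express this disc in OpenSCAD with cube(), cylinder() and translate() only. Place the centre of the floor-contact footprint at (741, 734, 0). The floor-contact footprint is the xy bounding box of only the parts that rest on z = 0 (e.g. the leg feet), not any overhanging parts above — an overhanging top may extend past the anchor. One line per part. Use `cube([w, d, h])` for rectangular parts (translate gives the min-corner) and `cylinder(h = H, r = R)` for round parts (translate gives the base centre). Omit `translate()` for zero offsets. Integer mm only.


translate([741, 734, 0]) cylinder(h = 29, r = 268);


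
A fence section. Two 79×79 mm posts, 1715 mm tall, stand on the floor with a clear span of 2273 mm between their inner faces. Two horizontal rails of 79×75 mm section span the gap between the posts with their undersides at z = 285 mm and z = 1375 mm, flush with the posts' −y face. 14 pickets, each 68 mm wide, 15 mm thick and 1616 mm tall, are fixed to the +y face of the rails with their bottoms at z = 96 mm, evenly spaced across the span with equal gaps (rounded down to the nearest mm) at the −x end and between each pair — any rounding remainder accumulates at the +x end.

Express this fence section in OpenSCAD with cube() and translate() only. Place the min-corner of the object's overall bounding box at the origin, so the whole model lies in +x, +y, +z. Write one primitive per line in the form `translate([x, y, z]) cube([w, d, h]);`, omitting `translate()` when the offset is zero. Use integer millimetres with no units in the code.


cube([79, 79, 1715]);
translate([2352, 0, 0]) cube([79, 79, 1715]);
translate([79, 0, 285]) cube([2273, 79, 75]);
translate([79, 0, 1375]) cube([2273, 79, 75]);
translate([167, 79, 96]) cube([68, 15, 1616]);
translate([323, 79, 96]) cube([68, 15, 1616]);
translate([479, 79, 96]) cube([68, 15, 1616]);
translate([635, 79, 96]) cube([68, 15, 1616]);
translate([791, 79, 96]) cube([68, 15, 1616]);
translate([947, 79, 96]) cube([68, 15, 1616]);
translate([1103, 79, 96]) cube([68, 15, 1616]);
translate([1259, 79, 96]) cube([68, 15, 1616]);
translate([1415, 79, 96]) cube([68, 15, 1616]);
translate([1571, 79, 96]) cube([68, 15, 1616]);
translate([1727, 79, 96]) cube([68, 15, 1616]);
translate([1883, 79, 96]) cube([68, 15, 1616]);
translate([2039, 79, 96]) cube([68, 15, 1616]);
translate([2195, 79, 96]) cube([68, 15, 1616]);


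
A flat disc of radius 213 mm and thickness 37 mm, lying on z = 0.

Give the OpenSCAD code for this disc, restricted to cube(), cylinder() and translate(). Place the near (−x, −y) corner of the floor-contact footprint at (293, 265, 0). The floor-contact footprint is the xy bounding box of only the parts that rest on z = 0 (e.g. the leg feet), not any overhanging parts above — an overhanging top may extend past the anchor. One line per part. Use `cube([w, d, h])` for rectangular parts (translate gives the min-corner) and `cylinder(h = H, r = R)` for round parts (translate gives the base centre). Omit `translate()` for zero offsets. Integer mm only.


translate([506, 478, 0]) cylinder(h = 37, r = 213);


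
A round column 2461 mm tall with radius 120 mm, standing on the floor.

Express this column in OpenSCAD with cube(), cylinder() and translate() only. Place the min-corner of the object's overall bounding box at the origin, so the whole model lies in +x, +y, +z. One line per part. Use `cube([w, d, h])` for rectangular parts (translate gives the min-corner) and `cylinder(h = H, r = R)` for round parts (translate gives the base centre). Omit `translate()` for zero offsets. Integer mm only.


translate([120, 120, 0]) cylinder(h = 2461, r = 120);


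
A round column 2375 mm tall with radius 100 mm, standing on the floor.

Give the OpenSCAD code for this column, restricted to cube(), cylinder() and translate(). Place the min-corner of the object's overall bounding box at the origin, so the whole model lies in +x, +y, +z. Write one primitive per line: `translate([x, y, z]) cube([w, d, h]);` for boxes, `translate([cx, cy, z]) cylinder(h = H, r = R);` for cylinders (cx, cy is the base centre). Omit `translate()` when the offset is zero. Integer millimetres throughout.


translate([100, 100, 0]) cylinder(h = 2375, r = 100);


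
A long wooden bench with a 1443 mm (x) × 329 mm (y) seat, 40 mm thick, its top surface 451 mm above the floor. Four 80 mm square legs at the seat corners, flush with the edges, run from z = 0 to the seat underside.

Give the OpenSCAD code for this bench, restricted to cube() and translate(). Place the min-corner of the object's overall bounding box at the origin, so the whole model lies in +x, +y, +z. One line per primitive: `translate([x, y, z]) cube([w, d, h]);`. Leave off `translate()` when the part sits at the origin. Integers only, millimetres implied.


// leg_h = 451 − 40 = 411
translate([0, 0, 411]) cube([1443, 329, 40]);
cube([80, 80, 411]);
translate([0, 249, 0]) cube([80, 80, 411]);
translate([1363, 0, 0]) cube([80, 80, 411]);
translate([1363, 249, 0]) cube([80, 80, 411]);


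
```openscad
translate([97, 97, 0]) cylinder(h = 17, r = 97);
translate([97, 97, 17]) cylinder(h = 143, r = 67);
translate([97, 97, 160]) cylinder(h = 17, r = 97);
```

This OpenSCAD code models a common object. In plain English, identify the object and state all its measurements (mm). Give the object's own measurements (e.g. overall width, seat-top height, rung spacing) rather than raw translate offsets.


A spool: two coaxial disc flanges of radius 97 mm and thickness 17 mm, joined by a core cylinder of radius 67 mm and height 143 mm. The lower flange rests on z = 0 and the three cylinders share a vertical axis.


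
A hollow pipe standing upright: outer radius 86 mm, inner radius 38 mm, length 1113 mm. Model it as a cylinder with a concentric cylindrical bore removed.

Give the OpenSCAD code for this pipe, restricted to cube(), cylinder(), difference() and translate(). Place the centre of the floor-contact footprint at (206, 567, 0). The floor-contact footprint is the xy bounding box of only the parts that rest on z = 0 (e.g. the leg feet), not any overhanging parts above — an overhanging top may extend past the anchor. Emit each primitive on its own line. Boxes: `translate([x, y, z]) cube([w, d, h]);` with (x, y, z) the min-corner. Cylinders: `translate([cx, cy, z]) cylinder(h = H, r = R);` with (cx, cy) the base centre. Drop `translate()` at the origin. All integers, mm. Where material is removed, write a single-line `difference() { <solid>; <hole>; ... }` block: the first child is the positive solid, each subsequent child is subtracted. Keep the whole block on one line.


difference() { translate([206, 567, 0]) cylinder(h = 1113, r = 86); translate([206, 567, 0]) cylinder(h = 1113, r = 38); }


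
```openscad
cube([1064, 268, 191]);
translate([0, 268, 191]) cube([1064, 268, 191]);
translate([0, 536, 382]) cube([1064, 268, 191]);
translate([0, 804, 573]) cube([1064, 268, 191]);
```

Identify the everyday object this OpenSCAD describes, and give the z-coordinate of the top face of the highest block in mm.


A staircase. The total rise is 764 mm.

4 identical blocks, each offset up and back from the previous — a staircase. Each step is 191 mm tall and there are 4 of them, so the total rise is 4 × 191 = 764 mm.


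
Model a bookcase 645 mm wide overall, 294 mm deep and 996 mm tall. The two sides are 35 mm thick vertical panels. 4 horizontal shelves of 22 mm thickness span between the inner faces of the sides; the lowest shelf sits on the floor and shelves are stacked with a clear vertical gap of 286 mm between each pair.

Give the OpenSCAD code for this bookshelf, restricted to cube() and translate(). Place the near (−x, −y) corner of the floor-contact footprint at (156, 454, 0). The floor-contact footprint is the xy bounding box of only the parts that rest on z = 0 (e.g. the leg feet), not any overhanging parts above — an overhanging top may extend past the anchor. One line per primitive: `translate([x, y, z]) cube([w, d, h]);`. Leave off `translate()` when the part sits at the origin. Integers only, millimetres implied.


translate([156, 454, 0]) cube([35, 294, 996]);
translate([766, 454, 0]) cube([35, 294, 996]);
translate([191, 454, 0]) cube([575, 294, 22]);
translate([191, 454, 308]) cube([575, 294, 22]);
translate([191, 454, 616]) cube([575, 294, 22]);
translate([191, 454, 924]) cube([575, 294, 22]);


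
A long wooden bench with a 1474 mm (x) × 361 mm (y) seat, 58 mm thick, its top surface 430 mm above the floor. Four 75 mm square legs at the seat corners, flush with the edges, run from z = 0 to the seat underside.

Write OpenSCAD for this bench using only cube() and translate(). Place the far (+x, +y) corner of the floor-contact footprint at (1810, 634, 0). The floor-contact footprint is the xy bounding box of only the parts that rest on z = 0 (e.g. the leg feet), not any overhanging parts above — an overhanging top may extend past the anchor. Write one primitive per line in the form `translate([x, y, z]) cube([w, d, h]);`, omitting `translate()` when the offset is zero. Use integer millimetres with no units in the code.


translate([336, 273, 372]) cube([1474, 361, 58]);
translate([336, 273, 0]) cube([75, 75, 372]);
translate([336, 559, 0]) cube([75, 75, 372]);
translate([1735, 273, 0]) cube([75, 75, 372]);
translate([1735, 559, 0]) cube([75, 75, 372]);
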